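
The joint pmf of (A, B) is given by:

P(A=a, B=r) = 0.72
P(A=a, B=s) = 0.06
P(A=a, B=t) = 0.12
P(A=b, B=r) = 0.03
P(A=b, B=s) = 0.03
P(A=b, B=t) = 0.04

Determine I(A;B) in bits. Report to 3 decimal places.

Marginals: p(A) = (0.9000, 0.1000), p(B) = (0.7500, 0.0900, 0.1600).
I(A;B) = Σ p(x,y)·log₂[p(x,y)/(p(x)p(y))].
  (a,r): 0.72·log₂(1.0667) = 0.0670
  (a,s): 0.06·log₂(0.7407) = -0.0260
  (a,t): 0.12·log₂(0.8333) = -0.0316
  (b,r): 0.03·log₂(0.4000) = -0.0397
  (b,s): 0.03·log₂(3.3333) = 0.0521
  (b,t): 0.04·log₂(2.5000) = 0.0529
Sum = 0.075 bits.

0.075 bits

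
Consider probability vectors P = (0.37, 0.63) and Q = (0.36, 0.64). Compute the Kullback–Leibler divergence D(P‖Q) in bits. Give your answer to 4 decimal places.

0.0003 bits

D(P‖Q) = Σ p·log₂(p/q).
  0.37·log₂(0.37/0.36) = 0.01463
  0.63·log₂(0.63/0.64) = -0.01431
D(P‖Q) = 0.0003 bits.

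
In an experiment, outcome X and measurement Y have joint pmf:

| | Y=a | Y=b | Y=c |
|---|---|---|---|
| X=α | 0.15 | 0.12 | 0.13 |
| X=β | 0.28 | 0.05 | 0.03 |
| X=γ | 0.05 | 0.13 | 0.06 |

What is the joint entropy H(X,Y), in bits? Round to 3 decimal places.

2.885 bits

H(X,Y) = −Σ p(x,y)·log₂ p(x,y) over all 9 cells.
  cell (α,a): −0.15·log₂0.15 = 0.4105
  cell (α,b): −0.12·log₂0.12 = 0.3671
  cell (α,c): −0.13·log₂0.13 = 0.3826
  cell (β,a): −0.28·log₂0.28 = 0.5142
  cell (β,b): −0.05·log₂0.05 = 0.2161
  cell (β,c): −0.03·log₂0.03 = 0.1518
  cell (γ,a): −0.05·log₂0.05 = 0.2161
  cell (γ,b): −0.13·log₂0.13 = 0.3826
  cell (γ,c): −0.06·log₂0.06 = 0.2435
Sum = 2.885 bits.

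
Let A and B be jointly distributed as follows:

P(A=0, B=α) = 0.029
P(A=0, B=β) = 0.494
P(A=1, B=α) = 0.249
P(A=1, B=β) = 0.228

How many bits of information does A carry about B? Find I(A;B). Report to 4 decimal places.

Marginals: p(A) = (0.5230, 0.4770), p(B) = (0.2780, 0.7220).
I(A;B) = Σ p(x,y)·log₂[p(x,y)/(p(x)p(y))].
  (0,α): 0.029·log₂(0.1995) = -0.06745
  (0,β): 0.494·log₂(1.3082) = 0.19149
  (1,α): 0.249·log₂(1.8777) = 0.22634
  (1,β): 0.228·log₂(0.6620) = -0.13567
Sum = 0.2147 bits.

0.2147 bits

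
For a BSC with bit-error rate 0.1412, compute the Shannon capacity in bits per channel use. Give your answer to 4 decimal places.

0.4126 bits

Binary symmetric channel: C = 1 − h₂(ε) where h₂ is the binary entropy function.
h₂(0.1412) = −0.1412·log₂0.1412 − 0.8588·log₂0.8588 = 0.5874.
C = 1 − 0.5874 = 0.4126 bits per channel use.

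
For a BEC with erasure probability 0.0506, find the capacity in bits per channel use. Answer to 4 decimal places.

0.9494 bits

Binary erasure channel: capacity C = 1 − ε.
C = 1 − 0.0506 = 0.9494 bits per channel use.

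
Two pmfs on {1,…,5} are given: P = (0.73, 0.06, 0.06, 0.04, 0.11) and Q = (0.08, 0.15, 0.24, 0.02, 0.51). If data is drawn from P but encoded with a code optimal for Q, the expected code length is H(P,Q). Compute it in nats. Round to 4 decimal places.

2.2738 nats

H(P,Q) = −Σ p·ln q.
  −0.73·ln(0.08) = 1.84378
  −0.06·ln(0.15) = 0.11383
  −0.06·ln(0.24) = 0.08563
  −0.04·ln(0.02) = 0.15648
  −0.11·ln(0.51) = 0.07407
H(P,Q) = 2.2738 nats.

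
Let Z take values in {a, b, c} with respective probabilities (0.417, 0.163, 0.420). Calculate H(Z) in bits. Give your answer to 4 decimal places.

H(Z) = −Σ p·log₂ p.
  −(0.417)·log₂(0.417) = 0.52620
  −(0.163)·log₂(0.163) = 0.42658
  −(0.420)·log₂(0.420) = 0.52565
Sum: 0.52620 + 0.42658 + 0.52565 = 1.4784 bits.

1.4784 bits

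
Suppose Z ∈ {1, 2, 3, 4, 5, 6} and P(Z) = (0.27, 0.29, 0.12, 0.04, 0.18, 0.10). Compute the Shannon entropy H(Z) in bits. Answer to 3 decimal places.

H(Z) = −Σ p·log₂ p.
  −(0.27)·log₂(0.27) = 0.5100
  −(0.29)·log₂(0.29) = 0.5179
  −(0.12)·log₂(0.12) = 0.3671
  −(0.04)·log₂(0.04) = 0.1858
  −(0.18)·log₂(0.18) = 0.4453
  −(0.10)·log₂(0.10) = 0.3322
Sum: 0.5100 + 0.5179 + 0.3671 + 0.1858 + 0.4453 + 0.3322 = 2.358 bits.

2.358 bits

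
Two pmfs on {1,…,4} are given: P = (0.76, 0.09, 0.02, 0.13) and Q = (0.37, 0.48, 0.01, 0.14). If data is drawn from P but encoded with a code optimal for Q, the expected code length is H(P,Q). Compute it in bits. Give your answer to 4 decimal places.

H(P,Q) = −Σ p·log₂ q.
  −0.76·log₂(0.37) = 1.09015
  −0.09·log₂(0.48) = 0.09530
  −0.02·log₂(0.01) = 0.13288
  −0.13·log₂(0.14) = 0.36875
H(P,Q) = 1.6871 bits.

1.6871 bits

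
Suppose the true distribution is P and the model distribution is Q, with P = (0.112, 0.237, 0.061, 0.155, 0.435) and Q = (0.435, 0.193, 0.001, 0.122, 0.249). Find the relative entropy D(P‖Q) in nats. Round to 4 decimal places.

D(P‖Q) = Σ p·ln(p/q).
  0.112·ln(0.112/0.435) = -0.15197
  0.237·ln(0.237/0.193) = 0.04867
  0.061·ln(0.061/0.001) = 0.25076
  0.155·ln(0.155/0.122) = 0.03711
  0.435·ln(0.435/0.249) = 0.24268
D(P‖Q) = 0.4273 nats.

0.4273 nats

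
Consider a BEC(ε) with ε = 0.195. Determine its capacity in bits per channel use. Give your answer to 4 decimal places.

0.8050 bits

Binary erasure channel: capacity C = 1 − ε.
C = 1 − 0.195 = 0.8050 bits per channel use.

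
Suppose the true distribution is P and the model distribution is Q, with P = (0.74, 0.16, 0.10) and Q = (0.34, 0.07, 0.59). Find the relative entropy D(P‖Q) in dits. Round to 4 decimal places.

D(P‖Q) = Σ p·log₁₀(p/q).
  0.74·log₁₀(0.74/0.34) = 0.24994
  0.16·log₁₀(0.16/0.07) = 0.05744
  0.10·log₁₀(0.10/0.59) = -0.07709
D(P‖Q) = 0.2303 dits.

0.2303 dits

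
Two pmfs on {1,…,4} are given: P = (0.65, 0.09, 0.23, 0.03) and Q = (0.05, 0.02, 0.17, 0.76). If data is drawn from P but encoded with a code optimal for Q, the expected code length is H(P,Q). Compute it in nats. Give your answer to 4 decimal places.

2.7151 nats

H(P,Q) = −Σ p·ln q.
  −0.65·ln(0.05) = 1.94723
  −0.09·ln(0.02) = 0.35208
  −0.23·ln(0.17) = 0.40755
  −0.03·ln(0.76) = 0.00823
H(P,Q) = 2.7151 nats.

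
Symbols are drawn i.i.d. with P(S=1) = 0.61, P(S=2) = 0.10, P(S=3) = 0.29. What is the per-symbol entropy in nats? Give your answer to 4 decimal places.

H(S) = −Σ p·ln p.
  −(0.61)·ln(0.61) = 0.30152
  −(0.10)·ln(0.10) = 0.23026
  −(0.29)·ln(0.29) = 0.35898
Sum: 0.30152 + 0.23026 + 0.35898 = 0.8908 nats.

0.8908 nats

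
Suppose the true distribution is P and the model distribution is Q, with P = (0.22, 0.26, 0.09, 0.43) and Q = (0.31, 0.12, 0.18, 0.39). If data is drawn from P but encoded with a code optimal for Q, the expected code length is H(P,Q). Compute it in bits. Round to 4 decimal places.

H(P,Q) = −Σ p·log₂ q.
  −0.22·log₂(0.31) = 0.37173
  −0.26·log₂(0.12) = 0.79531
  −0.09·log₂(0.18) = 0.22265
  −0.43·log₂(0.39) = 0.58414
H(P,Q) = 1.9738 bits.

1.9738 bits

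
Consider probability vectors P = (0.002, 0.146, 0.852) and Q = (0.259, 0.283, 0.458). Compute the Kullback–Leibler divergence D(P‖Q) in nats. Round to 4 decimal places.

0.4225 nats

D(P‖Q) = Σ p·ln(p/q).
  0.002·ln(0.002/0.259) = -0.00973
  0.146·ln(0.146/0.283) = -0.09663
  0.852·ln(0.852/0.458) = 0.52885
D(P‖Q) = 0.4225 nats.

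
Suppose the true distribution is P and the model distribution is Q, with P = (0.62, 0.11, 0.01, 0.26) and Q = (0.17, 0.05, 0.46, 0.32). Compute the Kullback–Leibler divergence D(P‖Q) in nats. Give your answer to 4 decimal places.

0.7967 nats

D(P‖Q) = Σ p·ln(p/q).
  0.62·ln(0.62/0.17) = 0.80223
  0.11·ln(0.11/0.05) = 0.08673
  0.01·ln(0.01/0.46) = -0.03829
  0.26·ln(0.26/0.32) = -0.05399
D(P‖Q) = 0.7967 nats.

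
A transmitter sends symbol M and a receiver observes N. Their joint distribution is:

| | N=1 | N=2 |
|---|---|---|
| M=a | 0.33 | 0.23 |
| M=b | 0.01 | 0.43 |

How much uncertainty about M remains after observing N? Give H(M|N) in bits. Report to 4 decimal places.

Chain rule: H(M|N) = H(M,N) − H(N).
Marginals: p(M) = (0.5600, 0.4400), p(N) = (0.3400, 0.6600).
H(M,N) = 1.6055 bits; H(N) = 0.9248 bits.
H(M|N) = 1.6055 − 0.9248 = 0.6807 bits.

0.6807 bits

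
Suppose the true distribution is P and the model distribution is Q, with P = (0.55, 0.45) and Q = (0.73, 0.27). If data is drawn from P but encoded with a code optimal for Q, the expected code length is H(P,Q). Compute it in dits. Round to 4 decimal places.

H(P,Q) = −Σ p·log₁₀ q.
  −0.55·log₁₀(0.73) = 0.07517
  −0.45·log₁₀(0.27) = 0.25589
H(P,Q) = 0.3311 dits.

0.3311 dits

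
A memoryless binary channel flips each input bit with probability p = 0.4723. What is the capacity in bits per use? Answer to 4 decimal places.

0.0022 bits

Binary symmetric channel: C = 1 − h₂(ε) where h₂ is the binary entropy function.
h₂(0.4723) = −0.4723·log₂0.4723 − 0.5277·log₂0.5277 = 0.9978.
C = 1 − 0.9978 = 0.0022 bits per channel use.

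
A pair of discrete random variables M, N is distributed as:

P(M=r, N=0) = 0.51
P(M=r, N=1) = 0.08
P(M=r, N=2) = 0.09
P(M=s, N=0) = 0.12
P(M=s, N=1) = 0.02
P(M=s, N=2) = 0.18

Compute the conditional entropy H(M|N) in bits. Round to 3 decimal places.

Chain rule: H(M|N) = H(M,N) − H(N).
Marginals: p(M) = (0.6800, 0.3200), p(N) = (0.6300, 0.1000, 0.2700).
H(M,N) = 2.0248 bits; H(N) = 1.2622 bits.
H(M|N) = 2.0248 − 1.2622 = 0.763 bits.

0.763 bits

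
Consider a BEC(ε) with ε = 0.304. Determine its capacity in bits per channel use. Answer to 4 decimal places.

Binary erasure channel: capacity C = 1 − ε.
C = 1 − 0.304 = 0.6960 bits per channel use.

0.6960 bits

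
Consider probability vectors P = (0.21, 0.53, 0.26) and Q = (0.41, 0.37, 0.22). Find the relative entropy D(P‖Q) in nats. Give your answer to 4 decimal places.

D(P‖Q) = Σ p·ln(p/q).
  0.21·ln(0.21/0.41) = -0.14050
  0.53·ln(0.53/0.37) = 0.19047
  0.26·ln(0.26/0.22) = 0.04343
D(P‖Q) = 0.0934 nats.

0.0934 nats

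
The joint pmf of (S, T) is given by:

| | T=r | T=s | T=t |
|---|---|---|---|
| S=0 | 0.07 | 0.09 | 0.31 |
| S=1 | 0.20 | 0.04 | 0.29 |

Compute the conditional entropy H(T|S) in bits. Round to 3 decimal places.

1.276 bits

Chain rule: H(T|S) = H(S,T) − H(S).
Marginals: p(S) = (0.4700, 0.5300), p(T) = (0.2700, 0.1300, 0.6000).
H(S,T) = 2.2730 bits; H(S) = 0.9974 bits.
H(T|S) = 2.2730 − 0.9974 = 1.276 bits.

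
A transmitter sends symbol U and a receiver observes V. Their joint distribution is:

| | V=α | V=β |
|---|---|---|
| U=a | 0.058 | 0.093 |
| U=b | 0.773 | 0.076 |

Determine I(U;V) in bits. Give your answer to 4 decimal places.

Marginals: p(U) = (0.1510, 0.8490), p(V) = (0.8310, 0.1690).
I(U;V) = Σ p(x,y)·log₂[p(x,y)/(p(x)p(y))].
  (a,α): 0.058·log₂(0.4622) = -0.06457
  (a,β): 0.093·log₂(3.6443) = 0.17351
  (b,α): 0.773·log₂(1.0956) = 0.10187
  (b,β): 0.076·log₂(0.5297) = -0.06968
Sum = 0.1411 bits.

0.1411 bits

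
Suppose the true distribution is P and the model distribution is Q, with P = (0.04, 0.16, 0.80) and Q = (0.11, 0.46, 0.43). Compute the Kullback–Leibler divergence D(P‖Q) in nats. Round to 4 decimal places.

D(P‖Q) = Σ p·ln(p/q).
  0.04·ln(0.04/0.11) = -0.04046
  0.16·ln(0.16/0.46) = -0.16897
  0.80·ln(0.80/0.43) = 0.49666
D(P‖Q) = 0.2872 nats.

0.2872 nats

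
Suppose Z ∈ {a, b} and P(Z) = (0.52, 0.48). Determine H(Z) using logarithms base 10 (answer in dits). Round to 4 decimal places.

0.3007 dits

H(Z) = −Σ p·log₁₀ p.
  −(0.52)·log₁₀(0.52) = 0.14768
  −(0.48)·log₁₀(0.48) = 0.15300
Sum: 0.14768 + 0.15300 = 0.3007 dits.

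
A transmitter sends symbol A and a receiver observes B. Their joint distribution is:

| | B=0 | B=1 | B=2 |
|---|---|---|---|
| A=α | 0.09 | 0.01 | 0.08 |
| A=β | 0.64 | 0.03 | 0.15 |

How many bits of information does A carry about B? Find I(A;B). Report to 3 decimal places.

0.040 bits

Marginals: p(A) = (0.1800, 0.8200), p(B) = (0.7300, 0.0400, 0.2300).
I(A;B) = Σ p(x,y)·log₂[p(x,y)/(p(x)p(y))].
  (α,0): 0.09·log₂(0.6849) = -0.0491
  (α,1): 0.01·log₂(1.3889) = 0.0047
  (α,2): 0.08·log₂(1.9324) = 0.0760
  (β,0): 0.64·log₂(1.0692) = 0.0617
  (β,1): 0.03·log₂(0.9146) = -0.0039
  (β,2): 0.15·log₂(0.7953) = -0.0496
Sum = 0.040 bits.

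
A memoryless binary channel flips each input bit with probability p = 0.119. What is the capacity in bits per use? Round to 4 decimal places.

0.4735 bits

Binary symmetric channel: C = 1 − h₂(ε) where h₂ is the binary entropy function.
h₂(0.119) = −0.119·log₂0.119 − 0.881·log₂0.881 = 0.5265.
C = 1 − 0.5265 = 0.4735 bits per channel use.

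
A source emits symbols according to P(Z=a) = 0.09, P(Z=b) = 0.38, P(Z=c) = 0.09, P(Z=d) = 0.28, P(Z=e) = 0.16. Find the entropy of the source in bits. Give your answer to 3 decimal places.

2.093 bits

H(Z) = −Σ p·log₂ p.
  −(0.09)·log₂(0.09) = 0.3127
  −(0.38)·log₂(0.38) = 0.5305
  −(0.09)·log₂(0.09) = 0.3127
  −(0.28)·log₂(0.28) = 0.5142
  −(0.16)·log₂(0.16) = 0.4230
Sum: 0.3127 + 0.5305 + 0.3127 + 0.5142 + 0.4230 = 2.093 bits.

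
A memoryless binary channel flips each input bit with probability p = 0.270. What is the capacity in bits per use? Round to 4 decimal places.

0.1585 bits

Binary symmetric channel: C = 1 − h₂(ε) where h₂ is the binary entropy function.
h₂(0.270) = −0.270·log₂0.270 − 0.730·log₂0.730 = 0.8415.
C = 1 − 0.8415 = 0.1585 bits per channel use.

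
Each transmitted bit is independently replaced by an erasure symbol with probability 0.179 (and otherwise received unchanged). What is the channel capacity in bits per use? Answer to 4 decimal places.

0.8210 bits

Binary erasure channel: capacity C = 1 − ε.
C = 1 − 0.179 = 0.8210 bits per channel use.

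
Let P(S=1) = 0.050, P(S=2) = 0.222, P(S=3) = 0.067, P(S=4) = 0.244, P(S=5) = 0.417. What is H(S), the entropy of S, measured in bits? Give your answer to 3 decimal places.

1.982 bits

H(S) = −Σ p·log₂ p.
  −(0.050)·log₂(0.050) = 0.2161
  −(0.222)·log₂(0.222) = 0.4820
  −(0.067)·log₂(0.067) = 0.2613
  −(0.244)·log₂(0.244) = 0.4966
  −(0.417)·log₂(0.417) = 0.5262
Sum: 0.2161 + 0.4820 + 0.2613 + 0.4966 + 0.5262 = 1.982 bits.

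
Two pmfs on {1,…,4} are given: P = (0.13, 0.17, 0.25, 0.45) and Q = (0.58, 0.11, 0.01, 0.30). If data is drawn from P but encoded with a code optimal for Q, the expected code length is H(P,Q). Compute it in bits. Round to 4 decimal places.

3.0861 bits

H(P,Q) = −Σ p·log₂ q.
  −0.13·log₂(0.58) = 0.10216
  −0.17·log₂(0.11) = 0.54135
  −0.25·log₂(0.01) = 1.66096
  −0.45·log₂(0.30) = 0.78163
H(P,Q) = 3.0861 bits.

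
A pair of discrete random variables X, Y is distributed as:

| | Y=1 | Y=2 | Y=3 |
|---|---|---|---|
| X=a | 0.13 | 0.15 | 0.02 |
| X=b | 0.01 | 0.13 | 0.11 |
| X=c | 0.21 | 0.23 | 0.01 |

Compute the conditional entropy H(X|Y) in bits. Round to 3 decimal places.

Marginals: p(X) = (0.3000, 0.2500, 0.4500), p(Y) = (0.3500, 0.5100, 0.1400).
H(X|Y) = Σ p(Y) · H(X|Y=·).
  Y=1: p=0.3500, H(X|Y=1) = 1.1194
  Y=2: p=0.5100, H(X|Y=2) = 1.5401
  Y=3: p=0.1400, H(X|Y=3) = 0.9464
Weighted sum = 1.310 bits.

1.310 bits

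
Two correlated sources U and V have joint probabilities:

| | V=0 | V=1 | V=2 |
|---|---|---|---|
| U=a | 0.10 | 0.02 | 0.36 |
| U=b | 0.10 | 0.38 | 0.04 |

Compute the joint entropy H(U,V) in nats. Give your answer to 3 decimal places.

1.403 nats

H(U,V) = −Σ p(x,y)·ln p(x,y) over all 6 cells.
  cell (a,0): −0.10·ln0.10 = 0.2303
  cell (a,1): −0.02·ln0.02 = 0.0782
  cell (a,2): −0.36·ln0.36 = 0.3678
  cell (b,0): −0.10·ln0.10 = 0.2303
  cell (b,1): −0.38·ln0.38 = 0.3677
  cell (b,2): −0.04·ln0.04 = 0.1288
Sum = 1.403 nats.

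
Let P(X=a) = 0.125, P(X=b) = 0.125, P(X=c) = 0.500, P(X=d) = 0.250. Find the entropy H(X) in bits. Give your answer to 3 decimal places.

H(X) = −Σ p·log₂ p.
  −(0.125)·log₂(0.125) = 0.3750
  −(0.125)·log₂(0.125) = 0.3750
  −(0.500)·log₂(0.500) = 0.5000
  −(0.250)·log₂(0.250) = 0.5000
Sum: 0.3750 + 0.3750 + 0.5000 + 0.5000 = 1.750 bits.

1.750 bits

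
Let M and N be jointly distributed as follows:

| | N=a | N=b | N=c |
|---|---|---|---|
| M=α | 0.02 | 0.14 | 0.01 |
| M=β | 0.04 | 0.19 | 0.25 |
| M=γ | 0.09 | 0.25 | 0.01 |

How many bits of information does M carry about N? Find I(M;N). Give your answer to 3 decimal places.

0.253 bits

Marginals: p(M) = (0.1700, 0.4800, 0.3500), p(N) = (0.1500, 0.5800, 0.2700).
I(M;N) = H(M) + H(N) − H(M,N).
H(M) = 1.4730, H(N) = 1.3764, H(M,N) = 2.5965.
I(M;N) = 1.4730 + 1.3764 − 2.5965 = 0.253 bits.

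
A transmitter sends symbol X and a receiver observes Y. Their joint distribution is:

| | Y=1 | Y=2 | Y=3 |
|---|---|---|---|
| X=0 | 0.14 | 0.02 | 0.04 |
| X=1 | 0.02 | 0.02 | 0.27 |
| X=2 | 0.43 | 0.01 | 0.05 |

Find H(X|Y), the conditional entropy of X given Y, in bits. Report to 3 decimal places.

Chain rule: H(X|Y) = H(X,Y) − H(Y).
Marginals: p(X) = (0.2000, 0.3100, 0.4900), p(Y) = (0.5900, 0.0500, 0.3600).
H(X,Y) = 2.2376 bits; H(Y) = 1.1958 bits.
H(X|Y) = 2.2376 − 1.1958 = 1.042 bits.

1.042 bits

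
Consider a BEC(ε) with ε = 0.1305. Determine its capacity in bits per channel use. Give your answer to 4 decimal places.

0.8695 bits

Binary erasure channel: capacity C = 1 − ε.
C = 1 − 0.1305 = 0.8695 bits per channel use.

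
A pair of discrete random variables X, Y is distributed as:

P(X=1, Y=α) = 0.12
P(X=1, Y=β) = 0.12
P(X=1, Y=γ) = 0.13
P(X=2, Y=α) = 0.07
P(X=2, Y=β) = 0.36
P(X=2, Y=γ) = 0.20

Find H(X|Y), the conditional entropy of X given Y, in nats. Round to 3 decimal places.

0.616 nats

Marginals: p(X) = (0.3700, 0.6300), p(Y) = (0.1900, 0.4800, 0.3300).
H(X|Y) = Σ p(Y) · H(X|Y=·).
  Y=α: p=0.1900, H(X|Y=α) = 0.6581
  Y=β: p=0.4800, H(X|Y=β) = 0.5623
  Y=γ: p=0.3300, H(X|Y=γ) = 0.6705
Weighted sum = 0.616 nats.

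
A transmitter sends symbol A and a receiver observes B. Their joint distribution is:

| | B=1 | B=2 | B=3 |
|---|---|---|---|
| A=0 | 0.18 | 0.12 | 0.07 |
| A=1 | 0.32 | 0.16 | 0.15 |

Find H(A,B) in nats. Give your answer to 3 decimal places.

H(A,B) = −Σ p(x,y)·ln p(x,y) over all 6 cells.
  cell (0,1): −0.18·ln0.18 = 0.3087
  cell (0,2): −0.12·ln0.12 = 0.2544
  cell (0,3): −0.07·ln0.07 = 0.1861
  cell (1,1): −0.32·ln0.32 = 0.3646
  cell (1,2): −0.16·ln0.16 = 0.2932
  cell (1,3): −0.15·ln0.15 = 0.2846
Sum = 1.692 nats.

1.692 nats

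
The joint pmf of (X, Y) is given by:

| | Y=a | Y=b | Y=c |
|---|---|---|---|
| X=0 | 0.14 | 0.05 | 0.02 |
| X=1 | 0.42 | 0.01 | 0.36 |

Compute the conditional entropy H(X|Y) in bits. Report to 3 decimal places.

0.606 bits

Marginals: p(X) = (0.2100, 0.7900), p(Y) = (0.5600, 0.0600, 0.3800).
H(X|Y) = Σ p(Y) · H(X|Y=·).
  Y=a: p=0.5600, H(X|Y=a) = 0.8113
  Y=b: p=0.0600, H(X|Y=b) = 0.6500
  Y=c: p=0.3800, H(X|Y=c) = 0.2975
Weighted sum = 0.606 bits.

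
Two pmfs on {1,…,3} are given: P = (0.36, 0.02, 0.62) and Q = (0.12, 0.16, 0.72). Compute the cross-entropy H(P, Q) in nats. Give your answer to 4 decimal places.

1.0036 nats

H(P,Q) = −Σ p·ln q.
  −0.36·ln(0.12) = 0.76329
  −0.02·ln(0.16) = 0.03665
  −0.62·ln(0.72) = 0.20367
H(P,Q) = 1.0036 nats.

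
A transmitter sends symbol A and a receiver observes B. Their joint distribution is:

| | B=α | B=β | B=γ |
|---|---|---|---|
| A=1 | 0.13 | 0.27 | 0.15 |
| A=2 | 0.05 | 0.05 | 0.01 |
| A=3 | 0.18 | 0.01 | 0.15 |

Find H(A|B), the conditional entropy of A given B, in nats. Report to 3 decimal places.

Chain rule: H(A|B) = H(A,B) − H(B).
Marginals: p(A) = (0.5500, 0.1100, 0.3400), p(B) = (0.3600, 0.3300, 0.3100).
H(A,B) = 1.8882 nats; H(B) = 1.0967 nats.
H(A|B) = 1.8882 − 1.0967 = 0.792 nats.

0.792 nats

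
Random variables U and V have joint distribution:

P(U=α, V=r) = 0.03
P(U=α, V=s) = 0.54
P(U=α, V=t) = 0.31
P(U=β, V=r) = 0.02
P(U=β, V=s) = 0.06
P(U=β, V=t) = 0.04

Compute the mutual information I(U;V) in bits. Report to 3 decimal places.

0.020 bits

Marginals: p(U) = (0.8800, 0.1200), p(V) = (0.0500, 0.6000, 0.3500).
I(U;V) = Σ p(x,y)·log₂[p(x,y)/(p(x)p(y))].
  (α,r): 0.03·log₂(0.6818) = -0.0166
  (α,s): 0.54·log₂(1.0227) = 0.0175
  (α,t): 0.31·log₂(1.0065) = 0.0029
  (β,r): 0.02·log₂(3.3333) = 0.0347
  (β,s): 0.06·log₂(0.8333) = -0.0158
  (β,t): 0.04·log₂(0.9524) = -0.0028
Sum = 0.020 bits.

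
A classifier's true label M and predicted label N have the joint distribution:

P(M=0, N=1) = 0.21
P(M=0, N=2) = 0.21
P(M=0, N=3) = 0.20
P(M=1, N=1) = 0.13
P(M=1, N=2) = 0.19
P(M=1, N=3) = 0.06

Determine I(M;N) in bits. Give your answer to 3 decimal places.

0.030 bits

Marginals: p(M) = (0.6200, 0.3800), p(N) = (0.3400, 0.4000, 0.2600).
I(M;N) = Σ p(x,y)·log₂[p(x,y)/(p(x)p(y))].
  (0,1): 0.21·log₂(0.9962) = -0.0012
  (0,2): 0.21·log₂(0.8468) = -0.0504
  (0,3): 0.20·log₂(1.2407) = 0.0622
  (1,1): 0.13·log₂(1.0062) = 0.0012
  (1,2): 0.19·log₂(1.2500) = 0.0612
  (1,3): 0.06·log₂(0.6073) = -0.0432
Sum = 0.030 bits.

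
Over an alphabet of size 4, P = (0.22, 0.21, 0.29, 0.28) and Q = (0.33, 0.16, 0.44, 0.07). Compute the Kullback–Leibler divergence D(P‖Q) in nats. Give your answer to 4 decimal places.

0.2352 nats

D(P‖Q) = Σ p·ln(p/q).
  0.22·ln(0.22/0.33) = -0.08920
  0.21·ln(0.21/0.16) = 0.05711
  0.29·ln(0.29/0.44) = -0.12090
  0.28·ln(0.28/0.07) = 0.38816
D(P‖Q) = 0.2352 nats.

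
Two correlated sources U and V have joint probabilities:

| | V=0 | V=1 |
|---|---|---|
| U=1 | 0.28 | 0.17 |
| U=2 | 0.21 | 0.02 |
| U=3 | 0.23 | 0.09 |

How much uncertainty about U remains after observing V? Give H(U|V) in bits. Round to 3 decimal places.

1.479 bits

Marginals: p(U) = (0.4500, 0.2300, 0.3200), p(V) = (0.7200, 0.2800).
H(U|V) = Σ p(V) · H(U|V=·).
  V=0: p=0.7200, H(U|V=0) = 1.5743
  V=1: p=0.2800, H(U|V=1) = 1.2353
Weighted sum = 1.479 bits.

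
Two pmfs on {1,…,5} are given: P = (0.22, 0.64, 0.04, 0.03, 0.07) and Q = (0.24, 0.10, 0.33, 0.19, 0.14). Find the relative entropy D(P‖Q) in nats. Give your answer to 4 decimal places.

0.9806 nats

D(P‖Q) = Σ p·ln(p/q).
  0.22·ln(0.22/0.24) = -0.01914
  0.64·ln(0.64/0.10) = 1.18803
  0.04·ln(0.04/0.33) = -0.08441
  0.03·ln(0.03/0.19) = -0.05537
  0.07·ln(0.07/0.14) = -0.04852
D(P‖Q) = 0.9806 nats.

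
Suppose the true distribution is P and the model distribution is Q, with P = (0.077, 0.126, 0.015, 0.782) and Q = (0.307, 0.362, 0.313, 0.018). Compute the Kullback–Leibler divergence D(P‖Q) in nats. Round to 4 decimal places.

2.6643 nats

D(P‖Q) = Σ p·ln(p/q).
  0.077·ln(0.077/0.307) = -0.10649
  0.126·ln(0.126/0.362) = -0.13298
  0.015·ln(0.015/0.313) = -0.04557
  0.782·ln(0.782/0.018) = 2.94930
D(P‖Q) = 2.6643 nats.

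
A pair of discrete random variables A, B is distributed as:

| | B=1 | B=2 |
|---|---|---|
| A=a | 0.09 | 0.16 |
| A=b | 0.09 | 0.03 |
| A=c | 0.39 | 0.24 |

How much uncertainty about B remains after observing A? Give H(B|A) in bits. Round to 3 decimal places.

Marginals: p(A) = (0.2500, 0.1200, 0.6300), p(B) = (0.5700, 0.4300).
H(B|A) = Σ p(A) · H(B|A=·).
  A=a: p=0.2500, H(B|A=a) = 0.9427
  A=b: p=0.1200, H(B|A=b) = 0.8113
  A=c: p=0.6300, H(B|A=c) = 0.9587
Weighted sum = 0.937 bits.

0.937 bits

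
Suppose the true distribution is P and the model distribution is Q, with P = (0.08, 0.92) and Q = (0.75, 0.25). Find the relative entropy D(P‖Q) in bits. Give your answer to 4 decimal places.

1.4710 bits

D(P‖Q) = Σ p·log₂(p/q).
  0.08·log₂(0.08/0.75) = -0.25831
  0.92·log₂(0.92/0.25) = 1.72933
D(P‖Q) = 1.4710 bits.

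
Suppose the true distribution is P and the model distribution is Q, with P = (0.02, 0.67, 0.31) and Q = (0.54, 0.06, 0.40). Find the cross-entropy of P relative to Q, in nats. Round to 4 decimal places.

2.1814 nats

H(P,Q) = −Σ p·ln q.
  −0.02·ln(0.54) = 0.01232
  −0.67·ln(0.06) = 1.88499
  −0.31·ln(0.40) = 0.28405
H(P,Q) = 2.1814 nats.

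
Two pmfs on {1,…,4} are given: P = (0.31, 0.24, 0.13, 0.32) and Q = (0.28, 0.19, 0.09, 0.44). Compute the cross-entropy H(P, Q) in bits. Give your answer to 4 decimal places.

1.9750 bits

H(P,Q) = −Σ p·log₂ q.
  −0.31·log₂(0.28) = 0.56932
  −0.24·log₂(0.19) = 0.57502
  −0.13·log₂(0.09) = 0.45161
  −0.32·log₂(0.44) = 0.37902
H(P,Q) = 1.9750 bits.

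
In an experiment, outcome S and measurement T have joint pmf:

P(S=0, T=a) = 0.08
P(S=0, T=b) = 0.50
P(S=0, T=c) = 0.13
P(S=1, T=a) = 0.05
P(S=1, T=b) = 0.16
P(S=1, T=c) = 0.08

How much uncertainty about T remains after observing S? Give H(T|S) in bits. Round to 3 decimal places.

1.236 bits

Marginals: p(S) = (0.7100, 0.2900), p(T) = (0.1300, 0.6600, 0.2100).
H(T|S) = Σ p(S) · H(T|S=·).
  S=0: p=0.7100, H(T|S=0) = 1.1596
  S=1: p=0.2900, H(T|S=1) = 1.4232
Weighted sum = 1.236 bits.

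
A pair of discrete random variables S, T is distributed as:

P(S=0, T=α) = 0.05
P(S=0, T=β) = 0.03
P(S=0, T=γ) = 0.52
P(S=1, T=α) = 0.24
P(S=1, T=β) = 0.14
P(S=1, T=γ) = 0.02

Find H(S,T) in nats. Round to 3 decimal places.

1.291 nats

H(S,T) = −Σ p(x,y)·ln p(x,y) over all 6 cells.
  cell (0,α): −0.05·ln0.05 = 0.1498
  cell (0,β): −0.03·ln0.03 = 0.1052
  cell (0,γ): −0.52·ln0.52 = 0.3400
  cell (1,α): −0.24·ln0.24 = 0.3425
  cell (1,β): −0.14·ln0.14 = 0.2753
  cell (1,γ): −0.02·ln0.02 = 0.0782
Sum = 1.291 nats.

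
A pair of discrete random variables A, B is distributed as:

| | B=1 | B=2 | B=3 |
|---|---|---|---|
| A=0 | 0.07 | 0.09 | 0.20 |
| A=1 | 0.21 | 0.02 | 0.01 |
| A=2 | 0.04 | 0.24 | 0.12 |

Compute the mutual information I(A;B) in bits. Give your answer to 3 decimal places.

0.393 bits

Marginals: p(A) = (0.3600, 0.2400, 0.4000), p(B) = (0.3200, 0.3500, 0.3300).
I(A;B) = Σ p(x,y)·log₂[p(x,y)/(p(x)p(y))].
  (0,1): 0.07·log₂(0.6076) = -0.0503
  (0,2): 0.09·log₂(0.7143) = -0.0437
  (0,3): 0.20·log₂(1.6835) = 0.1503
  (1,1): 0.21·log₂(2.7344) = 0.3048
  (1,2): 0.02·log₂(0.2381) = -0.0414
  (1,3): 0.01·log₂(0.1263) = -0.0299
  (2,1): 0.04·log₂(0.3125) = -0.0671
  (2,2): 0.24·log₂(1.7143) = 0.1866
  (2,3): 0.12·log₂(0.9091) = -0.0165
Sum = 0.393 bits.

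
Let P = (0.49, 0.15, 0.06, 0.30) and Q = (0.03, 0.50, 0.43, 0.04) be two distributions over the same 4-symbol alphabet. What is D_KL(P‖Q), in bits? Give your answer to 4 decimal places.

2.4156 bits

D(P‖Q) = Σ p·log₂(p/q).
  0.49·log₂(0.49/0.03) = 1.97458
  0.15·log₂(0.15/0.50) = -0.26054
  0.06·log₂(0.06/0.43) = -0.17048
  0.30·log₂(0.30/0.04) = 0.87207
D(P‖Q) = 2.4156 bits.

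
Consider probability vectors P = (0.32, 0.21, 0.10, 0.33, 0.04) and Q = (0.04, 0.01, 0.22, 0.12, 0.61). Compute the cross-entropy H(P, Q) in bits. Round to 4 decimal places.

4.1376 bits

H(P,Q) = −Σ p·log₂ q.
  −0.32·log₂(0.04) = 1.48603
  −0.21·log₂(0.01) = 1.39521
  −0.10·log₂(0.22) = 0.21844
  −0.33·log₂(0.12) = 1.00943
  −0.04·log₂(0.61) = 0.02852
H(P,Q) = 4.1376 bits.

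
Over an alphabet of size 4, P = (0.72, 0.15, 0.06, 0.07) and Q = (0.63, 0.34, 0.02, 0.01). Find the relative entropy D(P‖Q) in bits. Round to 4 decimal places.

D(P‖Q) = Σ p·log₂(p/q).
  0.72·log₂(0.72/0.63) = 0.13870
  0.15·log₂(0.15/0.34) = -0.17709
  0.06·log₂(0.06/0.02) = 0.09510
  0.07·log₂(0.07/0.01) = 0.19651
D(P‖Q) = 0.2532 bits.

0.2532 bits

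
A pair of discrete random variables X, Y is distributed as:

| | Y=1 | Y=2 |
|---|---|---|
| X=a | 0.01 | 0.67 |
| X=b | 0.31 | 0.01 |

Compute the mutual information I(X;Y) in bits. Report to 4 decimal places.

Marginals: p(X) = (0.6800, 0.3200), p(Y) = (0.3200, 0.6800).
I(X;Y) = Σ p(x,y)·log₂[p(x,y)/(p(x)p(y))].
  (a,1): 0.01·log₂(0.0460) = -0.04444
  (a,2): 0.67·log₂(1.4490) = 0.35846
  (b,1): 0.31·log₂(3.0273) = 0.49540
  (b,2): 0.01·log₂(0.0460) = -0.04444
Sum = 0.7650 bits.

0.7650 bits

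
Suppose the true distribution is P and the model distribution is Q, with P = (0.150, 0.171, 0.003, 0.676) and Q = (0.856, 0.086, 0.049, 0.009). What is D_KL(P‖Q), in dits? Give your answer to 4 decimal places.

1.2019 dits

D(P‖Q) = Σ p·log₁₀(p/q).
  0.150·log₁₀(0.150/0.856) = -0.11346
  0.171·log₁₀(0.171/0.086) = 0.05104
  0.003·log₁₀(0.003/0.049) = -0.00364
  0.676·log₁₀(0.676/0.009) = 1.26798
D(P‖Q) = 1.2019 dits.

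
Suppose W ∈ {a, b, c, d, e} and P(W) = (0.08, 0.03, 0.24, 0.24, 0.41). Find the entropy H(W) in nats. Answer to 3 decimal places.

1.358 nats

H(W) = −Σ p·ln p.
  −(0.08)·ln(0.08) = 0.2021
  −(0.03)·ln(0.03) = 0.1052
  −(0.24)·ln(0.24) = 0.3425
  −(0.24)·ln(0.24) = 0.3425
  −(0.41)·ln(0.41) = 0.3656
Sum: 0.2021 + 0.1052 + 0.3425 + 0.3425 + 0.3656 = 1.358 nats.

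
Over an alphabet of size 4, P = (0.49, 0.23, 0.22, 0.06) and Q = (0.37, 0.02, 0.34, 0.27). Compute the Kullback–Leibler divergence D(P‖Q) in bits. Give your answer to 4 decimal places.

0.7406 bits

D(P‖Q) = Σ p·log₂(p/q).
  0.49·log₂(0.49/0.37) = 0.19858
  0.23·log₂(0.23/0.02) = 0.81042
  0.22·log₂(0.22/0.34) = -0.13817
  0.06·log₂(0.06/0.27) = -0.13020
D(P‖Q) = 0.7406 bits.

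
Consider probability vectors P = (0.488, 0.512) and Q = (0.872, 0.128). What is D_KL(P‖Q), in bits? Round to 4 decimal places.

0.6153 bits

D(P‖Q) = Σ p·log₂(p/q).
  0.488·log₂(0.488/0.872) = -0.40867
  0.512·log₂(0.512/0.128) = 1.02400
D(P‖Q) = 0.6153 bits.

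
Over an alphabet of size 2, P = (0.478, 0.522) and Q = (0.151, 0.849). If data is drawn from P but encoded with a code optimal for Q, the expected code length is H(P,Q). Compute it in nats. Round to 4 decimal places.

0.9891 nats

H(P,Q) = −Σ p·ln q.
  −0.478·ln(0.151) = 0.90365
  −0.522·ln(0.849) = 0.08545
H(P,Q) = 0.9891 nats.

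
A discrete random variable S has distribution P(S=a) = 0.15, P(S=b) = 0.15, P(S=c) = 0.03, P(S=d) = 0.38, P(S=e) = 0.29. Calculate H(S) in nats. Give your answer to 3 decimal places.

H(S) = −Σ p·ln p.
  −(0.15)·ln(0.15) = 0.2846
  −(0.15)·ln(0.15) = 0.2846
  −(0.03)·ln(0.03) = 0.1052
  −(0.38)·ln(0.38) = 0.3677
  −(0.29)·ln(0.29) = 0.3590
Sum: 0.2846 + 0.2846 + 0.1052 + 0.3677 + 0.3590 = 1.401 nats.

1.401 nats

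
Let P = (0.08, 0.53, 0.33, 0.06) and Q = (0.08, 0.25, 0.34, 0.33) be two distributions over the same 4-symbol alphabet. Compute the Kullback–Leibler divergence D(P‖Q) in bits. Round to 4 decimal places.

0.4128 bits

D(P‖Q) = Σ p·log₂(p/q).
  0.08·log₂(0.08/0.08) = 0.00000
  0.53·log₂(0.53/0.25) = 0.57455
  0.33·log₂(0.33/0.34) = -0.01421
  0.06·log₂(0.06/0.33) = -0.14757
D(P‖Q) = 0.4128 bits.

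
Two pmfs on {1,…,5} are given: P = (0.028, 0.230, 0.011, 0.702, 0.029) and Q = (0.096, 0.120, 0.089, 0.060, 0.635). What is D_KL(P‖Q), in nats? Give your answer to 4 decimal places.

D(P‖Q) = Σ p·ln(p/q).
  0.028·ln(0.028/0.096) = -0.03450
  0.230·ln(0.230/0.120) = 0.14964
  0.011·ln(0.011/0.089) = -0.02300
  0.702·ln(0.702/0.060) = 1.72663
  0.029·ln(0.029/0.635) = -0.08950
D(P‖Q) = 1.7293 nats.

1.7293 nats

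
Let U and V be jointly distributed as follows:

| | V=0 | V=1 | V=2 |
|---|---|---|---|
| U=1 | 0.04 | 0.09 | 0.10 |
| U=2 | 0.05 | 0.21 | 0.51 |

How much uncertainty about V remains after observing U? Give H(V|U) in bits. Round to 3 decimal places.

Marginals: p(U) = (0.2300, 0.7700), p(V) = (0.0900, 0.3000, 0.6100).
H(V|U) = Σ p(U) · H(V|U=·).
  U=1: p=0.2300, H(V|U=1) = 1.4910
  U=2: p=0.7700, H(V|U=2) = 1.1610
Weighted sum = 1.237 bits.

1.237 bits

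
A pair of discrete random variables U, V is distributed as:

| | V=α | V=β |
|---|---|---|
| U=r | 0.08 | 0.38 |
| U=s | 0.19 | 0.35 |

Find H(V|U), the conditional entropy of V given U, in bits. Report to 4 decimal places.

0.8119 bits

Chain rule: H(V|U) = H(U,V) − H(U).
Marginals: p(U) = (0.4600, 0.5400), p(V) = (0.2700, 0.7300).
H(U,V) = 1.8073 bits; H(U) = 0.9954 bits.
H(V|U) = 1.8073 − 0.9954 = 0.8119 bits.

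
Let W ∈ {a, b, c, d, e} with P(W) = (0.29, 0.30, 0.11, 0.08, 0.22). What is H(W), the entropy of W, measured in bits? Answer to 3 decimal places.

H(W) = −Σ p·log₂ p.
  −(0.29)·log₂(0.29) = 0.5179
  −(0.30)·log₂(0.30) = 0.5211
  −(0.11)·log₂(0.11) = 0.3503
  −(0.08)·log₂(0.08) = 0.2915
  −(0.22)·log₂(0.22) = 0.4806
Sum: 0.5179 + 0.5211 + 0.3503 + 0.2915 + 0.4806 = 2.161 bits.

2.161 bits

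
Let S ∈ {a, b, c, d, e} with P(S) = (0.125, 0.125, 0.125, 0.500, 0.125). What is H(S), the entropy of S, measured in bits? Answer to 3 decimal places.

2.000 bits

H(S) = −Σ p·log₂ p.
  −(0.125)·log₂(0.125) = 0.3750
  −(0.125)·log₂(0.125) = 0.3750
  −(0.125)·log₂(0.125) = 0.3750
  −(0.500)·log₂(0.500) = 0.5000
  −(0.125)·log₂(0.125) = 0.3750
Sum: 0.3750 + 0.3750 + 0.3750 + 0.5000 + 0.3750 = 2.000 bits.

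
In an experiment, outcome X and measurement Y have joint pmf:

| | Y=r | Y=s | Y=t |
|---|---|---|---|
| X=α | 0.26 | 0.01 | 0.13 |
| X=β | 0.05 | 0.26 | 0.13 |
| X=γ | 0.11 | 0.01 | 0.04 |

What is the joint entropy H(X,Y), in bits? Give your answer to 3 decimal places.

H(X,Y) = −Σ p(x,y)·log₂ p(x,y) over all 9 cells.
  cell (α,r): −0.26·log₂0.26 = 0.5053
  cell (α,s): −0.01·log₂0.01 = 0.0664
  cell (α,t): −0.13·log₂0.13 = 0.3826
  cell (β,r): −0.05·log₂0.05 = 0.2161
  cell (β,s): −0.26·log₂0.26 = 0.5053
  cell (β,t): −0.13·log₂0.13 = 0.3826
  cell (γ,r): −0.11·log₂0.11 = 0.3503
  cell (γ,s): −0.01·log₂0.01 = 0.0664
  cell (γ,t): −0.04·log₂0.04 = 0.1858
Sum = 2.661 bits.

2.661 bits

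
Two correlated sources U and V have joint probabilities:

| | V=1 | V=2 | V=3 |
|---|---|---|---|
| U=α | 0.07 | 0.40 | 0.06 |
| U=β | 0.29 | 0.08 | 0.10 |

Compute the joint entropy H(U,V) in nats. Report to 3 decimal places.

1.513 nats

H(U,V) = −Σ p(x,y)·ln p(x,y) over all 6 cells.
  cell (α,1): −0.07·ln0.07 = 0.1861
  cell (α,2): −0.40·ln0.40 = 0.3665
  cell (α,3): −0.06·ln0.06 = 0.1688
  cell (β,1): −0.29·ln0.29 = 0.3590
  cell (β,2): −0.08·ln0.08 = 0.2021
  cell (β,3): −0.10·ln0.10 = 0.2303
Sum = 1.513 nats.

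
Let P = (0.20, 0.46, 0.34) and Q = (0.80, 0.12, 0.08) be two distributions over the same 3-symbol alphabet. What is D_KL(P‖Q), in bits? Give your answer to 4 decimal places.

D(P‖Q) = Σ p·log₂(p/q).
  0.20·log₂(0.20/0.80) = -0.40000
  0.46·log₂(0.46/0.12) = 0.89176
  0.34·log₂(0.34/0.08) = 0.70974
D(P‖Q) = 1.2015 bits.

1.2015 bits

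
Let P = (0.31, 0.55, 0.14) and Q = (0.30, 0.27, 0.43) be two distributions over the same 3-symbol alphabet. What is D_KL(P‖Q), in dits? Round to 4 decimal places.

0.1061 dits

D(P‖Q) = Σ p·log₁₀(p/q).
  0.31·log₁₀(0.31/0.30) = 0.00441
  0.55·log₁₀(0.55/0.27) = 0.16995
  0.14·log₁₀(0.14/0.43) = -0.06823
D(P‖Q) = 0.1061 dits.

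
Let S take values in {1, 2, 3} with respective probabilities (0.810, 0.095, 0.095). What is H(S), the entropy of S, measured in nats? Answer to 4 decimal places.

0.6179 nats

H(S) = −Σ p·ln p.
  −(0.810)·ln(0.810) = 0.17068
  −(0.095)·ln(0.095) = 0.22362
  −(0.095)·ln(0.095) = 0.22362
Sum: 0.17068 + 0.22362 + 0.22362 = 0.6179 nats.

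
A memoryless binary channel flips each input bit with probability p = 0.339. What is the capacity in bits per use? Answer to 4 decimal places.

Binary symmetric channel: C = 1 − h₂(ε) where h₂ is the binary entropy function.
h₂(0.339) = −0.339·log₂0.339 − 0.661·log₂0.661 = 0.9239.
C = 1 − 0.9239 = 0.0761 bits per channel use.

0.0761 bits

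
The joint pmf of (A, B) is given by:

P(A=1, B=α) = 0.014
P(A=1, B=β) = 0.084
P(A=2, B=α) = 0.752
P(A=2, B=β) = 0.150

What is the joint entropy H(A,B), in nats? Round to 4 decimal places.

H(A,B) = −Σ p(x,y)·ln p(x,y) over all 4 cells.
  cell (1,α): −0.014·ln0.014 = 0.05976
  cell (1,β): −0.084·ln0.084 = 0.20806
  cell (2,α): −0.752·ln0.752 = 0.21433
  cell (2,β): −0.150·ln0.150 = 0.28457
Sum = 0.7667 nats.

0.7667 nats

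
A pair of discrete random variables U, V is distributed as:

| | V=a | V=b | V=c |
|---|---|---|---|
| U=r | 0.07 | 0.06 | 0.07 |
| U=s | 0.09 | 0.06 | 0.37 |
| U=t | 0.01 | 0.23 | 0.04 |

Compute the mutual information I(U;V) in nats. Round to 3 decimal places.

0.232 nats

Marginals: p(U) = (0.2000, 0.5200, 0.2800), p(V) = (0.1700, 0.3500, 0.4800).
I(U;V) = Σ p(x,y)·ln[p(x,y)/(p(x)p(y))].
  (r,a): 0.07·ln(2.0588) = 0.0505
  (r,b): 0.06·ln(0.8571) = -0.0092
  (r,c): 0.07·ln(0.7292) = -0.0221
  (s,a): 0.09·ln(1.0181) = 0.0016
  (s,b): 0.06·ln(0.3297) = -0.0666
  (s,c): 0.37·ln(1.4824) = 0.1456
  (t,a): 0.01·ln(0.2101) = -0.0156
  (t,b): 0.23·ln(2.3469) = 0.1962
  (t,c): 0.04·ln(0.2976) = -0.0485
Sum = 0.232 nats.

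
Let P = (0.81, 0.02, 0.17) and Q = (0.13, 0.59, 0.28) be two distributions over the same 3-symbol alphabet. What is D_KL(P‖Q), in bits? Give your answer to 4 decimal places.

1.9179 bits

D(P‖Q) = Σ p·log₂(p/q).
  0.81·log₂(0.81/0.13) = 2.13792
  0.02·log₂(0.02/0.59) = -0.09765
  0.17·log₂(0.17/0.28) = -0.12238
D(P‖Q) = 1.9179 bits.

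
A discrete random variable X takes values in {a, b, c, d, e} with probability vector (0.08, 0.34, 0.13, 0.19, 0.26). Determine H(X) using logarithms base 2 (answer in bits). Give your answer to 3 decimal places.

H(X) = −Σ p·log₂ p.
  −(0.08)·log₂(0.08) = 0.2915
  −(0.34)·log₂(0.34) = 0.5292
  −(0.13)·log₂(0.13) = 0.3826
  −(0.19)·log₂(0.19) = 0.4552
  −(0.26)·log₂(0.26) = 0.5053
Sum: 0.2915 + 0.5292 + 0.3826 + 0.4552 + 0.5053 = 2.164 bits.

2.164 bits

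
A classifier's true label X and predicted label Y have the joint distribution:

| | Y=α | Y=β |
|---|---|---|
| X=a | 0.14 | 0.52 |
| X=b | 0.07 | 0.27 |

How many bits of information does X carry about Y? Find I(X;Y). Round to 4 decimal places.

Marginals: p(X) = (0.6600, 0.3400), p(Y) = (0.2100, 0.7900).
I(X;Y) = Σ p(x,y)·log₂[p(x,y)/(p(x)p(y))].
  (a,α): 0.14·log₂(1.0101) = 0.00203
  (a,β): 0.52·log₂(0.9973) = -0.00202
  (b,α): 0.07·log₂(0.9804) = -0.00200
  (b,β): 0.27·log₂(1.0052) = 0.00203
Sum = 0.0000 bits.

0.0000 bits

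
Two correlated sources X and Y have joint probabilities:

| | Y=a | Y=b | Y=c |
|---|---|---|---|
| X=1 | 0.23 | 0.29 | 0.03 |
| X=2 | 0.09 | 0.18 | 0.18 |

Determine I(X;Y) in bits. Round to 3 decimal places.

Marginals: p(X) = (0.5500, 0.4500), p(Y) = (0.3200, 0.4700, 0.2100).
I(X;Y) = Σ p(x,y)·log₂[p(x,y)/(p(x)p(y))].
  (1,a): 0.23·log₂(1.3068) = 0.0888
  (1,b): 0.29·log₂(1.1219) = 0.0481
  (1,c): 0.03·log₂(0.2597) = -0.0583
  (2,a): 0.09·log₂(0.6250) = -0.0610
  (2,b): 0.18·log₂(0.8511) = -0.0419
  (2,c): 0.18·log₂(1.9048) = 0.1673
Sum = 0.143 bits.

0.143 bits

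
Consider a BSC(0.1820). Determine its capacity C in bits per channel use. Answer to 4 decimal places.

0.3156 bits

Binary symmetric channel: C = 1 − h₂(ε) where h₂ is the binary entropy function.
h₂(0.1820) = −0.1820·log₂0.1820 − 0.8180·log₂0.8180 = 0.6844.
C = 1 − 0.6844 = 0.3156 bits per channel use.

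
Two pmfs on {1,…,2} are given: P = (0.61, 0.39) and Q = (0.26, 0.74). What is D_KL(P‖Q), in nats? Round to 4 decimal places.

D(P‖Q) = Σ p·ln(p/q).
  0.61·ln(0.61/0.26) = 0.52019
  0.39·ln(0.39/0.74) = -0.24980
D(P‖Q) = 0.2704 nats.

0.2704 nats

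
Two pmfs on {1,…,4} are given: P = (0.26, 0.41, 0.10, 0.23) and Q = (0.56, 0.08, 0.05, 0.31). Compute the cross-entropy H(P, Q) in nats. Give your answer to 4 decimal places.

H(P,Q) = −Σ p·ln q.
  −0.26·ln(0.56) = 0.15075
  −0.41·ln(0.08) = 1.03555
  −0.10·ln(0.05) = 0.29957
  −0.23·ln(0.31) = 0.26937
H(P,Q) = 1.7552 nats.

1.7552 nats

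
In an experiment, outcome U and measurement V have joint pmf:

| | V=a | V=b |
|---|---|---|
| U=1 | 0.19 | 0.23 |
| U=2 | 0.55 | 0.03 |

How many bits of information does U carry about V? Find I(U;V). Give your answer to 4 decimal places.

0.2392 bits

Marginals: p(U) = (0.4200, 0.5800), p(V) = (0.7400, 0.2600).
I(U;V) = H(U) + H(V) − H(U,V).
H(U) = 0.9815, H(V) = 0.8267, H(U,V) = 1.5690.
I(U;V) = 0.9815 + 0.8267 − 1.5690 = 0.2392 bits.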